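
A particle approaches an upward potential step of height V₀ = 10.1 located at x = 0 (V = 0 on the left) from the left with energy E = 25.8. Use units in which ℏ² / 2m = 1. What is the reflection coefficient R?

R = 0.0153

The wavenumbers are k₁ = √(2mE)/ℏ = 5.079 on the left and k₂ = √(2m(E − V₀))/ℏ = 3.962 on the right.
Matching ψ and ψ′ at x = 0 gives r = (k₁ − k₂)/(k₁ + k₂), so R = r² = 0.01526 and T = 1 − R = 0.9847.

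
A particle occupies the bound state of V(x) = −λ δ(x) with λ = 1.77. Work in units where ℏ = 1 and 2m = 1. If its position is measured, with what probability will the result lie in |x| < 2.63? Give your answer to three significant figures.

The normalised bound state is ψ = √κ e^{−κ|x|} with κ = mλ/ℏ² = 0.8850.
P(|x| < d) = ∫_{−d}^{d} κ e^{−2κ|x|} dx = 1 − e^{−2κd} = 1 − e^{−4.655} = 0.9905.

P = 0.990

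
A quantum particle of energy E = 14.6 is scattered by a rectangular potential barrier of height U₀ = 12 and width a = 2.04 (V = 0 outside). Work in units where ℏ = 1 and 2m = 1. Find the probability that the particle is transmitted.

T = 0.980

E > U₀: inside the barrier k₂ = √(2m(E − U₀))/ℏ = 1.612, k₂a = 3.289.
T = [1 + U₀² sin²(k₂a) / (4E(E − U₀))]⁻¹ = 1/1.021 = 0.980.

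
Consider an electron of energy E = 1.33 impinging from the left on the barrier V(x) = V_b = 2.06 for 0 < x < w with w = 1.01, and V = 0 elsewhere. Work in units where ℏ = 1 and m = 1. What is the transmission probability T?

E < V_b: inside the barrier ψ ∝ e^{±κx} with κ = √(2m(V_b − E))/ℏ = 1.208.
κw = 1.220, sinh(κw) = 1.547.
Matching ψ, ψ′ at both faces gives T = [1 + V_b² sinh²(κw) / (4E(V_b − E))]⁻¹ = 1/3.614 = 0.277.

T = 0.277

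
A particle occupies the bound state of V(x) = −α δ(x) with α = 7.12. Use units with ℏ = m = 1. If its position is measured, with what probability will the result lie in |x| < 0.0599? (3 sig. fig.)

P = 0.574

The normalised bound state is ψ = √κ e^{−κ|x|} with κ = mα/ℏ² = 7.120.
P(|x| < d) = ∫_{−d}^{d} κ e^{−2κ|x|} dx = 1 − e^{−2κd} = 1 − e^{−0.8530} = 0.5739.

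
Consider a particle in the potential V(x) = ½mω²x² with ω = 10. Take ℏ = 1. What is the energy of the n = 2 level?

Using E_n = (n + ½)ℏω: E_2 = 2.5 × 10 = 25.00.

E = 25.0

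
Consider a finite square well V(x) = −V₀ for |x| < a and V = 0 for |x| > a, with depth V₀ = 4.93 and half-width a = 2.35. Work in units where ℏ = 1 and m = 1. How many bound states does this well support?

N = 5

Define the well-strength parameter z₀ = (a/ℏ)√(2mV₀) = 2.35 × √(2·1·4.93) = 7.379.
The even/odd transcendental equations gain one root per π/2 in z₀, giving N = 1 + ⌊2z₀/π⌋ = 1 + ⌊4.698⌋ = 5.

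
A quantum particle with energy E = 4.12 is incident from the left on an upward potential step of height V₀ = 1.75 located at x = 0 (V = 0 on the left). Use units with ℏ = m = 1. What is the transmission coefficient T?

T = 0.981

On each side the TISE gives plane waves with k = √(2m(E − V))/ℏ: k₁ = √(2·1·4.12) = 2.871, k₂ = √(2·1·2.37) = 2.177.
Matching ψ and ψ′ at x = 0 gives r = (k₁ − k₂)/(k₁ + k₂), so R = r² = 0.01887 and T = 1 − R = 0.9811.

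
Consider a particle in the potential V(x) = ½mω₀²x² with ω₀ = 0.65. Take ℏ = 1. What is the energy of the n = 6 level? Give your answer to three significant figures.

Using E_n = (n + ½)ℏω₀: E_6 = 6.5 × 0.65 = 4.225.

E = 4.23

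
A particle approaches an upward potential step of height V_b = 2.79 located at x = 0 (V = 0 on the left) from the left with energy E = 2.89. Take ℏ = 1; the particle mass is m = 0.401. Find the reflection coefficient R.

R = 0.471

The wavenumbers are k₁ = √(2mE)/ℏ = 1.522 on the left and k₂ = √(2m(E − V_b))/ℏ = 0.2832 on the right.
Matching ψ and ψ′ at x = 0 gives r = (k₁ − k₂)/(k₁ + k₂), so R = r² = 0.4710 and T = 1 − R = 0.5290.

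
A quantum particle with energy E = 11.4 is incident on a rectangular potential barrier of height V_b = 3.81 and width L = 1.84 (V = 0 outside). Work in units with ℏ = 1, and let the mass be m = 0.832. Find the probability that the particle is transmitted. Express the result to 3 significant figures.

E > V_b: inside the barrier k₂ = √(2m(E − V_b))/ℏ = 3.554, k₂L = 6.539.
Matching at both interfaces gives T⁻¹ = 1 + V_b² sin²(k₂L) / [4E(E − V_b)] = 1.003, hence T = 0.997.

T = 0.997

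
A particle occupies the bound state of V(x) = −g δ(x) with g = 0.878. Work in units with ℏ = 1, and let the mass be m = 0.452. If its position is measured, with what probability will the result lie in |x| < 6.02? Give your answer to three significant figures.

P = 0.992

The normalised bound state is ψ = √κ e^{−κ|x|} with κ = mg/ℏ² = 0.3969.
P(|x| < d) = ∫_{−d}^{d} κ e^{−2κ|x|} dx = 1 − e^{−2κd} = 1 − e^{−4.778} = 0.9916.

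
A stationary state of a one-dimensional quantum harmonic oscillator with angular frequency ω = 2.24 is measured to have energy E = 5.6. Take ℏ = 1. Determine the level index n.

Invert E_n = (n + ½)ℏω: n = E/ℏω − ½ = 2.000, so n = 2.

n = 2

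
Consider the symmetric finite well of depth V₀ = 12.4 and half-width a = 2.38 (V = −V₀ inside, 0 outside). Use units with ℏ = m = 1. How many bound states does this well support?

N = 8

Define the well-strength parameter z₀ = (a/ℏ)√(2mV₀) = 2.38 × √(2·1·12.4) = 11.85.
The even/odd transcendental equations gain one root per π/2 in z₀, giving N = 1 + ⌊2z₀/π⌋ = 1 + ⌊7.545⌋ = 8.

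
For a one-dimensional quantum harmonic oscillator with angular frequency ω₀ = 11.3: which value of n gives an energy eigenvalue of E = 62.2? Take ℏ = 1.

Invert E_n = (n + ½)ℏω₀: n = E/ℏω₀ − ½ = 5.004, so n = 5.

n = 5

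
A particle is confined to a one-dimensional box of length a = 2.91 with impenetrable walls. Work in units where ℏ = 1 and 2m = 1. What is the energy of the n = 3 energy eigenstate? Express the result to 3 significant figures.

E = 10.5

The infinite-well eigenfunctions ψ_n = √(2/a) sin(nπx/a) vanish at both walls, giving E_n = n²π²ℏ²/(2ma²).
E_3 = 3² × π² / (2 × 0.5 × 2.91²) = 10.49.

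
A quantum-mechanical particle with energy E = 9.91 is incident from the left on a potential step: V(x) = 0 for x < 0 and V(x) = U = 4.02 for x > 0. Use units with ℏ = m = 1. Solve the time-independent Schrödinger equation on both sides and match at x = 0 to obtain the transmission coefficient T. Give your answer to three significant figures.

T = 0.983

The wavenumbers are k₁ = √(2mE)/ℏ = 4.452 on the left and k₂ = √(2m(E − U))/ℏ = 3.432 on the right.
Matching ψ and ψ′ at x = 0 gives r = (k₁ − k₂)/(k₁ + k₂), so R = r² = 0.01673 and T = 1 − R = 0.9833.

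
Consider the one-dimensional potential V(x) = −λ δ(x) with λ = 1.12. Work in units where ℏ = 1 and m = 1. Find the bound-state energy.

E = -0.627

The bound state is ψ(x) = √κ e^{−κ|x|}. The derivative jump ψ'(0⁺) − ψ'(0⁻) = −(2mλ/ℏ²)ψ(0) fixes κ = mλ/ℏ² = 1.120.
Then E = −ℏ²κ²/(2m) = −mλ²/(2ℏ²) = -0.6272.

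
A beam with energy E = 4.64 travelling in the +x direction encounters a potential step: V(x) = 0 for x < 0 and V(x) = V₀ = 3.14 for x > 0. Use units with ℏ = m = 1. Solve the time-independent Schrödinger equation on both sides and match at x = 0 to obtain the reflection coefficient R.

On each side the TISE gives plane waves with k = √(2m(E − V))/ℏ: k₁ = √(2·1·4.64) = 3.046, k₂ = √(2·1·1.5) = 1.732.
Continuity of ψ and ψ′ at the step yields the reflection amplitude r = (k₁ − k₂)/(k₁ + k₂) = 0.2750; thus R = |r|² = 0.07565, T = 0.9244.

R = 0.0756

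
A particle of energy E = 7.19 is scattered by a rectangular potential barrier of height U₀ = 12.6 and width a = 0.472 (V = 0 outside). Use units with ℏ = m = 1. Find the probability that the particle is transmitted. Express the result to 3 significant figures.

Since E < U₀ the interior solution is evanescent with decay constant κ = √(2m(U₀ − E))/ℏ = 3.289.
κa = 1.553, sinh(κa) = 2.256.
The exact tunnelling result is T⁻¹ = 1 + U₀² sinh²(κa) / [4E(U₀ − E)] = 6.193, so T = 0.161.

T = 0.161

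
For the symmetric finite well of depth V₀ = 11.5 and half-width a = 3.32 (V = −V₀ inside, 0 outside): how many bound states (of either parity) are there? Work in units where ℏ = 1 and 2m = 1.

N = 8

The dimensionless depth is z₀ = a√(2mV₀)/ℏ = 3.32 × √(11.50) = 11.26.
The even/odd transcendental equations gain one root per π/2 in z₀, giving N = 1 + ⌊2z₀/π⌋ = 1 + ⌊7.167⌋ = 8.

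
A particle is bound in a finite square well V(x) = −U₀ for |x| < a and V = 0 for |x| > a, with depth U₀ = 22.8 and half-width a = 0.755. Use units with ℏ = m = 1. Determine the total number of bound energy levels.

N = 4

Define the well-strength parameter z₀ = (a/ℏ)√(2mU₀) = 0.755 × √(2·1·22.8) = 5.098.
The even/odd transcendental equations gain one root per π/2 in z₀, giving N = 1 + ⌊2z₀/π⌋ = 1 + ⌊3.246⌋ = 4.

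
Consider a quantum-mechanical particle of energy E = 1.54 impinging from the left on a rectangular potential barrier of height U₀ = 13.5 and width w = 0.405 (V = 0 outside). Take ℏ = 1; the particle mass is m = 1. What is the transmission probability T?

Since E < U₀ the interior solution is evanescent with decay constant κ = √(2m(U₀ − E))/ℏ = 4.891.
κw = 1.981, sinh(κw) = 3.555.
The exact tunnelling result is T⁻¹ = 1 + U₀² sinh²(κw) / [4E(U₀ − E)] = 32.27, so T = 0.0310.

T = 0.0310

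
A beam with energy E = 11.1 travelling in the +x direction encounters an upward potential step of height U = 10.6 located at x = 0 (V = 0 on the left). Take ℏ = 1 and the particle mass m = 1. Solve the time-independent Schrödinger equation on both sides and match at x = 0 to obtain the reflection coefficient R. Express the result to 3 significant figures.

R = 0.422

On each side the TISE gives plane waves with k = √(2m(E − V))/ℏ: k₁ = √(2·1·11.1) = 4.712, k₂ = √(2·1·0.5) = 1.000.
Continuity of ψ and ψ′ at the step yields the reflection amplitude r = (k₁ − k₂)/(k₁ + k₂) = 0.6498; thus R = |r|² = 0.4223, T = 0.5777.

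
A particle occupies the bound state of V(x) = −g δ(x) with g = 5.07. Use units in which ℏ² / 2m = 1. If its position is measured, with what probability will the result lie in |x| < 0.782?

The normalised bound state is ψ = √κ e^{−κ|x|} with κ = mg/ℏ² = 2.535.
P(|x| < d) = ∫_{−d}^{d} κ e^{−2κ|x|} dx = 1 − e^{−2κd} = 1 − e^{−3.965} = 0.9810.

P = 0.981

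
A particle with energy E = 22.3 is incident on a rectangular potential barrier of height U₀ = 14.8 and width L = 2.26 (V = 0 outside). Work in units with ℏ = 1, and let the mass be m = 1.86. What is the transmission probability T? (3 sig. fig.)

E > U₀: inside the barrier k₂ = √(2m(E − U₀))/ℏ = 5.282, k₂L = 11.94.
T = [1 + U₀² sin²(k₂L) / (4E(E − U₀))]⁻¹ = 1/1.113 = 0.898.

T = 0.898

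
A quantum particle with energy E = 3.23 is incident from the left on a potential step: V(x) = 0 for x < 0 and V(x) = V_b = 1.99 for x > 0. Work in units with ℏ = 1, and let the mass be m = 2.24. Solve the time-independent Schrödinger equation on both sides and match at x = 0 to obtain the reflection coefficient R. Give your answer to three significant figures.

R = 0.0552

The wavenumbers are k₁ = √(2mE)/ℏ = 3.804 on the left and k₂ = √(2m(E − V_b))/ℏ = 2.357 on the right.
Continuity of ψ and ψ′ at the step yields the reflection amplitude r = (k₁ − k₂)/(k₁ + k₂) = 0.2349; thus R = |r|² = 0.05517, T = 0.9448.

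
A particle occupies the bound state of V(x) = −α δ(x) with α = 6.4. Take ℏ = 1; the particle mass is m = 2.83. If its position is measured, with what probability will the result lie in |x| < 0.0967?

P = 0.970

The normalised bound state is ψ = √κ e^{−κ|x|} with κ = mα/ℏ² = 18.11.
P(|x| < d) = ∫_{−d}^{d} κ e^{−2κ|x|} dx = 1 − e^{−2κd} = 1 − e^{−3.503} = 0.9699.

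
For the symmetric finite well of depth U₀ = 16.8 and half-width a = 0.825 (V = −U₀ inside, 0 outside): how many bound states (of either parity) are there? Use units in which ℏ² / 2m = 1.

N = 3

The dimensionless depth is z₀ = a√(2mU₀)/ℏ = 0.825 × √(16.80) = 3.381.
A new bound state (alternating even/odd) appears each time z₀ passes a multiple of π/2, so N = ⌊2z₀/π⌋ + 1 = ⌊2.153⌋ + 1 = 3.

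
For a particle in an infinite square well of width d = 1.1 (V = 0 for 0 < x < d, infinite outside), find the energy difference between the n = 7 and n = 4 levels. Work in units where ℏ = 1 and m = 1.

E_n = n²π²ℏ²/(2md²), so ΔE = (7² − 4²) π²ℏ²/(2md²).
ΔE = 33 × π² / (2 × 1 × 1.1²) = 134.6.

ΔE = 135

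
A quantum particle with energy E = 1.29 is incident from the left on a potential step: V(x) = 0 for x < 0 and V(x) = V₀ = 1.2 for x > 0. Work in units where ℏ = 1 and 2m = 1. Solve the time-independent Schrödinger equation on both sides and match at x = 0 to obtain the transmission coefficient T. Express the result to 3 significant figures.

The wavenumbers are k₁ = √(2mE)/ℏ = 1.136 on the left and k₂ = √(2m(E − V₀))/ℏ = 0.3000 on the right.
Continuity of ψ and ψ′ at the step yields the reflection amplitude r = (k₁ − k₂)/(k₁ + k₂) = 0.5821; thus R = |r|² = 0.3389, T = 0.6611.

T = 0.661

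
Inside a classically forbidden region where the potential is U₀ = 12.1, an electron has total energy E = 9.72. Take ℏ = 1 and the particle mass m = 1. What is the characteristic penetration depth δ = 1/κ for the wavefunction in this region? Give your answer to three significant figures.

Since E < U₀ the TISE in this region is ψ'' = κ²ψ with κ = √(2m(U₀ − E))/ℏ.
κ = √(2 × 1 × 2.38) = 2.182. The penetration depth is δ = 1/κ = 0.458.

δ = 0.458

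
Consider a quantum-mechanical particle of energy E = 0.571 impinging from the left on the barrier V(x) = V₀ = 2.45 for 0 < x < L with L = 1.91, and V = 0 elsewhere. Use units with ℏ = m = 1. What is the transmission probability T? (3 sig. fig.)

T = 0.00174

E < V₀: inside the barrier ψ ∝ e^{±κx} with κ = √(2m(V₀ − E))/ℏ = 1.939.
κL = 3.703, sinh(κL) = 20.26.
The exact tunnelling result is T⁻¹ = 1 + V₀² sinh²(κL) / [4E(V₀ − E)] = 575.4, so T = 0.00174.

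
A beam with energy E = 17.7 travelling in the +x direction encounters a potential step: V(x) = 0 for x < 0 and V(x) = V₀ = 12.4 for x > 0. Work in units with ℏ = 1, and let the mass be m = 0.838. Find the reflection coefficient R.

The wavenumbers are k₁ = √(2mE)/ℏ = 5.447 on the left and k₂ = √(2m(E − V₀))/ℏ = 2.980 on the right.
Matching ψ and ψ′ at x = 0 gives r = (k₁ − k₂)/(k₁ + k₂), so R = r² = 0.08565 and T = 1 − R = 0.9144.

R = 0.0856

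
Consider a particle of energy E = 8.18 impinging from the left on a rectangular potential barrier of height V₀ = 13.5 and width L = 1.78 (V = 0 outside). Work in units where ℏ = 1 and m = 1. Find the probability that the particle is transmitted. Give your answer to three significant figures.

T = 0.0000346

Since E < V₀ the interior solution is evanescent with decay constant κ = √(2m(V₀ − E))/ℏ = 3.262.
κL = 5.806, sinh(κL) = 166.2.
The exact tunnelling result is T⁻¹ = 1 + V₀² sinh²(κL) / [4E(V₀ − E)] = 28910, so T = 0.0000346.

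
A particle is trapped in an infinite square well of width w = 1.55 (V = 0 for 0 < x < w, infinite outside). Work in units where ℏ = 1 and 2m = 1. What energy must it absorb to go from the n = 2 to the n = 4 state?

E_n = n²π²ℏ²/(2mw²), so ΔE = (4² − 2²) π²ℏ²/(2mw²).
ΔE = 12 × π² / (2 × 0.5 × 1.55²) = 49.30.

ΔE = 49.3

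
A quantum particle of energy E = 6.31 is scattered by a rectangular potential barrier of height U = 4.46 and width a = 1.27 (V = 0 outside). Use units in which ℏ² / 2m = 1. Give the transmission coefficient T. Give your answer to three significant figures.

T = 0.706

E > U: inside the barrier k₂ = √(2m(E − U))/ℏ = 1.360, k₂a = 1.727.
T = [1 + U² sin²(k₂a) / (4E(E − U))]⁻¹ = 1/1.416 = 0.706.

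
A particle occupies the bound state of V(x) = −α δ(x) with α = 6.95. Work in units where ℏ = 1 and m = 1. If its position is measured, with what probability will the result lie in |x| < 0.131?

P = 0.838

The normalised bound state is ψ = √κ e^{−κ|x|} with κ = mα/ℏ² = 6.950.
P(|x| < d) = ∫_{−d}^{d} κ e^{−2κ|x|} dx = 1 − e^{−2κd} = 1 − e^{−1.821} = 0.8381.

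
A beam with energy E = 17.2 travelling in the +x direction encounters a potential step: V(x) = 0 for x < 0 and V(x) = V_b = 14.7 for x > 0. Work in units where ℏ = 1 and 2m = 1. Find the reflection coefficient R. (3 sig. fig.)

On each side the TISE gives plane waves with k = √(2m(E − V))/ℏ: k₁ = √(2·½·17.2) = 4.147, k₂ = √(2·½·2.5) = 1.581.
Continuity of ψ and ψ′ at the step yields the reflection amplitude r = (k₁ − k₂)/(k₁ + k₂) = 0.4480; thus R = |r|² = 0.2007, T = 0.7993.

R = 0.201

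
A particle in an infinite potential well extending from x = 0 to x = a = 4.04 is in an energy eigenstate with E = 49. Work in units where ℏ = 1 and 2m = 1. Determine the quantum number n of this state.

For an infinite well E_n = n²π²ℏ²/(2ma²), so n = (a/πℏ)√(2mE).
n = (4.04/π) × √(2 × 0.5 × 49) = 9.002 → n = 9.

n = 9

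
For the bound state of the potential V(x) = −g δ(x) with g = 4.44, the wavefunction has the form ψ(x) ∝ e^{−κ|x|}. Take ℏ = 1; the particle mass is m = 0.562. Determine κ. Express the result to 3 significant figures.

κ = 2.50

Integrate −(ℏ²/2m)ψ'' − gδ(x)ψ = Eψ from −ε to +ε: the ψ'' term gives ψ'(0⁺) − ψ'(0⁻) and the δ term gives −(2mg/ℏ²)ψ(0).
With ψ ∝ e^{−κ|x|} this yields −2κ = −2mg/ℏ², so κ = mg/ℏ² = 2.495.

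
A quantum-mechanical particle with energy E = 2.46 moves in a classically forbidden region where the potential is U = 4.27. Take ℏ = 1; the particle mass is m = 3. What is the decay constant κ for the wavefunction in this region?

Since E < U the TISE in this region is ψ'' = κ²ψ with κ = √(2m(U − E))/ℏ.
κ = √(2 × 3 × 1.81) = 3.295.

κ = 3.30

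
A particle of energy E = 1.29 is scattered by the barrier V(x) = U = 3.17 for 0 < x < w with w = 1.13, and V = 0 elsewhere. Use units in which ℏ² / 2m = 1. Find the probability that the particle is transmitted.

T = 0.160

E < U: inside the barrier ψ ∝ e^{±κx} with κ = √(2m(U − E))/ℏ = 1.371.
κw = 1.549, sinh(κw) = 2.248.
Matching ψ, ψ′ at both faces gives T = [1 + U² sinh²(κw) / (4E(U − E))]⁻¹ = 1/6.235 = 0.160.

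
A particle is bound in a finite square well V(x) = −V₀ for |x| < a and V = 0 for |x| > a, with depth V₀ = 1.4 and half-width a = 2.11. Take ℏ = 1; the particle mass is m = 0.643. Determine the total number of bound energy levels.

N = 2

The dimensionless depth is z₀ = a√(2mV₀)/ℏ = 2.11 × √(1.800) = 2.831.
The even/odd transcendental equations gain one root per π/2 in z₀, giving N = 1 + ⌊2z₀/π⌋ = 1 + ⌊1.802⌋ = 2.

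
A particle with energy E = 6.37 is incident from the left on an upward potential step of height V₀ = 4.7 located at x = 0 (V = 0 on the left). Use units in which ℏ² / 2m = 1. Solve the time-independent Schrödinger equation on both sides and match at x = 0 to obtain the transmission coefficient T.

T = 0.896

The wavenumbers are k₁ = √(2mE)/ℏ = 2.524 on the left and k₂ = √(2m(E − V₀))/ℏ = 1.292 on the right.
Matching ψ and ψ′ at x = 0 gives r = (k₁ − k₂)/(k₁ + k₂), so R = r² = 0.1042 and T = 1 − R = 0.8958.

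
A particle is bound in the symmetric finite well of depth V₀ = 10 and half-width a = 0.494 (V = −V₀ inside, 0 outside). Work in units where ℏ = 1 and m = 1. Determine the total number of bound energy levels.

Define the well-strength parameter z₀ = (a/ℏ)√(2mV₀) = 0.494 × √(2·1·10) = 2.209.
The even/odd transcendental equations gain one root per π/2 in z₀, giving N = 1 + ⌊2z₀/π⌋ = 1 + ⌊1.406⌋ = 2.

N = 2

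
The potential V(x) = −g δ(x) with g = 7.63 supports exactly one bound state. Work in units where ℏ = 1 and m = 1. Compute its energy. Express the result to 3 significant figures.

E = -29.1

The bound state is ψ(x) = √κ e^{−κ|x|}. The derivative jump ψ'(0⁺) − ψ'(0⁻) = −(2mg/ℏ²)ψ(0) fixes κ = mg/ℏ² = 7.630.
Then E = −ℏ²κ²/(2m) = −mg²/(2ℏ²) = -29.11.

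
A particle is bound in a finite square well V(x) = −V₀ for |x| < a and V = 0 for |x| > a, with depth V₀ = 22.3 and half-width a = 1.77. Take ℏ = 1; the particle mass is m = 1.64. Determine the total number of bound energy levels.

Define the well-strength parameter z₀ = (a/ℏ)√(2mV₀) = 1.77 × √(2·1.64·22.3) = 15.14.
A new bound state (alternating even/odd) appears each time z₀ passes a multiple of π/2, so N = ⌊2z₀/π⌋ + 1 = ⌊9.637⌋ + 1 = 10.

N = 10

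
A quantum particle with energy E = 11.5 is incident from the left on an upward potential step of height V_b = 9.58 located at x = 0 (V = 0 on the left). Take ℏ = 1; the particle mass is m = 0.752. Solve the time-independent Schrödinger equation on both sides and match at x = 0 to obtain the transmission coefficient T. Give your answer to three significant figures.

The wavenumbers are k₁ = √(2mE)/ℏ = 4.159 on the left and k₂ = √(2m(E − V_b))/ℏ = 1.699 on the right.
Matching ψ and ψ′ at x = 0 gives r = (k₁ − k₂)/(k₁ + k₂), so R = r² = 0.1763 and T = 1 − R = 0.8237.

T = 0.824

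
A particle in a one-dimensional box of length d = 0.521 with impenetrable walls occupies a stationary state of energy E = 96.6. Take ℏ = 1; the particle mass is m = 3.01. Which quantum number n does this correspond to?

n = 4

From E_n = n²π²ℏ²/(2md²) invert to n = √(2md²E)/(πℏ).
n = (0.521/π) × √(2 × 3.01 × 96.6) = 3.999 → n = 4.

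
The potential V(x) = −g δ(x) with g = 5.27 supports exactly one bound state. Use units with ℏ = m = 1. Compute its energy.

The bound state is ψ(x) = √κ e^{−κ|x|}. The derivative jump ψ'(0⁺) − ψ'(0⁻) = −(2mg/ℏ²)ψ(0) fixes κ = mg/ℏ² = 5.270.
Then E = −ℏ²κ²/(2m) = −mg²/(2ℏ²) = -13.89.

E = -13.9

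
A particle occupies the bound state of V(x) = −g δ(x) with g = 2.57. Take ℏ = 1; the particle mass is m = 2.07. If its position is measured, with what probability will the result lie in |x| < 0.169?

P = 0.834

The normalised bound state is ψ = √κ e^{−κ|x|} with κ = mg/ℏ² = 5.320.
P(|x| < d) = ∫_{−d}^{d} κ e^{−2κ|x|} dx = 1 − e^{−2κd} = 1 − e^{−1.798} = 0.8344.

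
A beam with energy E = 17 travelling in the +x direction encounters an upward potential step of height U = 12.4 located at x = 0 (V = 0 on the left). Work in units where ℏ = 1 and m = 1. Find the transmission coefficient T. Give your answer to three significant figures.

T = 0.900

On each side the TISE gives plane waves with k = √(2m(E − V))/ℏ: k₁ = √(2·1·17) = 5.831, k₂ = √(2·1·4.6) = 3.033.
Matching ψ and ψ′ at x = 0 gives r = (k₁ − k₂)/(k₁ + k₂), so R = r² = 0.09962 and T = 1 − R = 0.9004.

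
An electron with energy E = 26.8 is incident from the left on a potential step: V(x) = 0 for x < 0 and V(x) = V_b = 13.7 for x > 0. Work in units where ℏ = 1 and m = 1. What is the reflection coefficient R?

On each side the TISE gives plane waves with k = √(2m(E − V))/ℏ: k₁ = √(2·1·26.8) = 7.321, k₂ = √(2·1·13.1) = 5.119.
Matching ψ and ψ′ at x = 0 gives r = (k₁ − k₂)/(k₁ + k₂), so R = r² = 0.03135 and T = 1 − R = 0.9686.

R = 0.0314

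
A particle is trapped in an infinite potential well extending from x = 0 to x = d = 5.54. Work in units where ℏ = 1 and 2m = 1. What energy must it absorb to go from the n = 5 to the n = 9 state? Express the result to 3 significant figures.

E_n = n²π²ℏ²/(2md²), so ΔE = (9² − 5²) π²ℏ²/(2md²).
ΔE = 56 × π² / (2 × 0.5 × 5.54²) = 18.01.

ΔE = 18.0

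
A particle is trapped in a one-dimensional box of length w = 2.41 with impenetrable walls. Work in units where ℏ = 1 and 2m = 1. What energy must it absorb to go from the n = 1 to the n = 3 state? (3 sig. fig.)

E_n = n²π²ℏ²/(2mw²), so ΔE = (3² − 1²) π²ℏ²/(2mw²).
ΔE = 8 × π² / (2 × 0.5 × 2.41²) = 13.59.

ΔE = 13.6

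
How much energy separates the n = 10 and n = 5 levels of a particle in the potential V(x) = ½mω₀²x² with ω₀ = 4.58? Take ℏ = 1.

ΔE = 22.9

E_n = ℏω₀(n + ½), so ΔE = (10 − 5) ℏω₀ = 5 × 4.58 = 22.90.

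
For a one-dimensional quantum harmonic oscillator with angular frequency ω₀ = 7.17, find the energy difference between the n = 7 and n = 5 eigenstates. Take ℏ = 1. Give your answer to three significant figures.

ΔE = 14.3

E_n = ℏω₀(n + ½), so ΔE = (7 − 5) ℏω₀ = 2 × 7.17 = 14.34.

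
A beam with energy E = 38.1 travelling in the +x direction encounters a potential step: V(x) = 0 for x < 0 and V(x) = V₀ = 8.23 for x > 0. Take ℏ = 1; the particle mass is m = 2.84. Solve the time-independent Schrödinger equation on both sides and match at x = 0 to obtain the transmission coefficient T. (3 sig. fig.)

The wavenumbers are k₁ = √(2mE)/ℏ = 14.71 on the left and k₂ = √(2m(E − V₀))/ℏ = 13.03 on the right.
Matching ψ and ψ′ at x = 0 gives r = (k₁ − k₂)/(k₁ + k₂), so R = r² = 0.003692 and T = 1 − R = 0.9963.

T = 0.996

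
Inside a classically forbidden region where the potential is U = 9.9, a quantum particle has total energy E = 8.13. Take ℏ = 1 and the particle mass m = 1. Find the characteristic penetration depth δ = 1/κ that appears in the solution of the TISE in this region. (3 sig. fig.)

Since E < U the TISE in this region is ψ'' = κ²ψ with κ = √(2m(U − E))/ℏ.
κ = √(2 × 1 × 1.77) = 1.881. The penetration depth is δ = 1/κ = 0.531.

δ = 0.531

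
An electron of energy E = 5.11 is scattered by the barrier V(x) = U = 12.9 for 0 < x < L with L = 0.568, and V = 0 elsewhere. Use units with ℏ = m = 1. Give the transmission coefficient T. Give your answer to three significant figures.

T = 0.0423

E < U: inside the barrier ψ ∝ e^{±κx} with κ = √(2m(U − E))/ℏ = 3.947.
κL = 2.242, sinh(κL) = 4.653.
The exact tunnelling result is T⁻¹ = 1 + U² sinh²(κL) / [4E(U − E)] = 23.63, so T = 0.0423.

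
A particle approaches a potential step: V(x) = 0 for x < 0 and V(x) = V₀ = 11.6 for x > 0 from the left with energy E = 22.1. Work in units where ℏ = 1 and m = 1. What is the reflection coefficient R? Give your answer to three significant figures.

On each side the TISE gives plane waves with k = √(2m(E − V))/ℏ: k₁ = √(2·1·22.1) = 6.648, k₂ = √(2·1·10.5) = 4.583.
Continuity of ψ and ψ′ at the step yields the reflection amplitude r = (k₁ − k₂)/(k₁ + k₂) = 0.1839; thus R = |r|² = 0.03383, T = 0.9662.

R = 0.0338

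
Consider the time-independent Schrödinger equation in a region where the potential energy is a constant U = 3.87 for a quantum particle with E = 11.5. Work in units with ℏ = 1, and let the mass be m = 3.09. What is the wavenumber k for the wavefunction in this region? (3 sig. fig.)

With E > U the solution is oscillatory, ψ ∝ e^{±ikx} with k = √(2m(E − U))/ℏ.
k = √(2 × 3.09 × 7.63) = 6.867.

k = 6.87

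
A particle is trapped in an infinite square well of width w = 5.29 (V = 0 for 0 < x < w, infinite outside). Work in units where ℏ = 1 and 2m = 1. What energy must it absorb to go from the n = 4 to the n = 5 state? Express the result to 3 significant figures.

E_n = n²π²ℏ²/(2mw²), so ΔE = (5² − 4²) π²ℏ²/(2mw²).
ΔE = 9 × π² / (2 × 0.5 × 5.29²) = 3.174.

ΔE = 3.17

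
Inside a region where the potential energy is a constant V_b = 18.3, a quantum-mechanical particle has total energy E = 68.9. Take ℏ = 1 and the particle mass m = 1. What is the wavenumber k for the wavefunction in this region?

With E > V_b the solution is oscillatory, ψ ∝ e^{±ikx} with k = √(2m(E − V_b))/ℏ.
k = √(2 × 1 × 50.6) = 10.06.

k = 10.1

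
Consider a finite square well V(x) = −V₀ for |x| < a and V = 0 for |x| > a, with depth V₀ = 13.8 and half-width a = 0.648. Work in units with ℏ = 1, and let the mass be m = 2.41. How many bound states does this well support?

N = 4

The dimensionless depth is z₀ = a√(2mV₀)/ℏ = 0.648 × √(66.52) = 5.285.
The even/odd transcendental equations gain one root per π/2 in z₀, giving N = 1 + ⌊2z₀/π⌋ = 1 + ⌊3.364⌋ = 4.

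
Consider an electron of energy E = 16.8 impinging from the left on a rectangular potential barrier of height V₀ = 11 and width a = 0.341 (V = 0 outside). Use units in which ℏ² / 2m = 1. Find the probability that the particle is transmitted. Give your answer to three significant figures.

T = 0.857

Above the barrier the interior wavenumber is k₂ = √(2m(E − V₀))/ℏ = 2.408, giving phase k₂a = 0.8212.
T = [1 + V₀² sin²(k₂a) / (4E(E − V₀))]⁻¹ = 1/1.166 = 0.857.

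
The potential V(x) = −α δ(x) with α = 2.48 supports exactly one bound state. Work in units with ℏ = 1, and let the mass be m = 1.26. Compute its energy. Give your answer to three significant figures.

E = -3.87

The bound state is ψ(x) = √κ e^{−κ|x|}. The derivative jump ψ'(0⁺) − ψ'(0⁻) = −(2mα/ℏ²)ψ(0) fixes κ = mα/ℏ² = 3.125.
Then E = −ℏ²κ²/(2m) = −mα²/(2ℏ²) = -3.875.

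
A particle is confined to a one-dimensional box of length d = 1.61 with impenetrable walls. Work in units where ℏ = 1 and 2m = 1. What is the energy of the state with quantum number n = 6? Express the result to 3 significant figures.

The infinite-well eigenfunctions ψ_n = √(2/d) sin(nπx/d) vanish at both walls, giving E_n = n²π²ℏ²/(2md²).
E_6 = 6² × π² / (2 × 0.5 × 1.61²) = 137.1.

E = 137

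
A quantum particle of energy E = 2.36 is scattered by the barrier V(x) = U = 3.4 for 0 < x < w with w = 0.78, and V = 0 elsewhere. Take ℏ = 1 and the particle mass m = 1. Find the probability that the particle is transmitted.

T = 0.309

Since E < U the interior solution is evanescent with decay constant κ = √(2m(U − E))/ℏ = 1.442.
κw = 1.125, sinh(κw) = 1.378.
The exact tunnelling result is T⁻¹ = 1 + U² sinh²(κw) / [4E(U − E)] = 3.235, so T = 0.309.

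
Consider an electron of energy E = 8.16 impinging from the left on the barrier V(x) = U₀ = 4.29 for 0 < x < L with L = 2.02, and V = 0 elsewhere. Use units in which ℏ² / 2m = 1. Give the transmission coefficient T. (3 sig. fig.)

E > U₀: inside the barrier k₂ = √(2m(E − U₀))/ℏ = 1.967, k₂L = 3.974.
T = [1 + U₀² sin²(k₂L) / (4E(E − U₀))]⁻¹ = 1/1.080 = 0.926.

T = 0.926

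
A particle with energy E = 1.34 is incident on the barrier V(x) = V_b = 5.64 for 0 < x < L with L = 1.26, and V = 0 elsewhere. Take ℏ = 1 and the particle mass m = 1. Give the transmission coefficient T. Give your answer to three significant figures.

T = 0.00179

E < V_b: inside the barrier ψ ∝ e^{±κx} with κ = √(2m(V_b − E))/ℏ = 2.933.
κL = 3.695, sinh(κL) = 20.11.
The exact tunnelling result is T⁻¹ = 1 + V_b² sinh²(κL) / [4E(V_b − E)] = 559.2, so T = 0.00179.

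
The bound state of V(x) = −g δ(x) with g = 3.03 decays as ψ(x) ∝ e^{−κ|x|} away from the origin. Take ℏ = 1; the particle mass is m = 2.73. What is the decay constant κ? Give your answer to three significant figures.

Integrating the TISE across x = 0 gives the cusp condition ψ'(0⁺) − ψ'(0⁻) = −(2mg/ℏ²)ψ(0).
With ψ ∝ e^{−κ|x|} this yields −2κ = −2mg/ℏ², so κ = mg/ℏ² = 8.272.

κ = 8.27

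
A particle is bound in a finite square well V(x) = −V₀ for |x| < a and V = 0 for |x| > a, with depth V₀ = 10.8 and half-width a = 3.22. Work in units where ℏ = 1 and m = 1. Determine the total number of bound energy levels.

N = 10

The dimensionless depth is z₀ = a√(2mV₀)/ℏ = 3.22 × √(21.60) = 14.97.
The even/odd transcendental equations gain one root per π/2 in z₀, giving N = 1 + ⌊2z₀/π⌋ = 1 + ⌊9.527⌋ = 10.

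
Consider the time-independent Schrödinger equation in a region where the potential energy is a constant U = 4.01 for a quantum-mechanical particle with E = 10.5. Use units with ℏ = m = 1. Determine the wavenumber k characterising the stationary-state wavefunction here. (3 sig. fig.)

k = 3.60

With E > U the solution is oscillatory, ψ ∝ e^{±ikx} with k = √(2m(E − U))/ℏ.
k = √(2 × 1 × 6.49) = 3.603.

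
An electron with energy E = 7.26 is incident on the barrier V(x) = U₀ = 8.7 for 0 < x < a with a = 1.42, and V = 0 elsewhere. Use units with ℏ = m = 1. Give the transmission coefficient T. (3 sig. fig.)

E < U₀: inside the barrier ψ ∝ e^{±κx} with κ = √(2m(U₀ − E))/ℏ = 1.697.
κa = 2.410, sinh(κa) = 5.521.
The exact tunnelling result is T⁻¹ = 1 + U₀² sinh²(κa) / [4E(U₀ − E)] = 56.17, so T = 0.0178.

T = 0.0178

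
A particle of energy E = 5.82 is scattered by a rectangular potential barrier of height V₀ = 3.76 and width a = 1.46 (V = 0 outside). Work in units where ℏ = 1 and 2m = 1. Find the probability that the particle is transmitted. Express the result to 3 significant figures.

T = 0.819

E > V₀: inside the barrier k₂ = √(2m(E − V₀))/ℏ = 1.435, k₂a = 2.095.
T = [1 + V₀² sin²(k₂a) / (4E(E − V₀))]⁻¹ = 1/1.221 = 0.819.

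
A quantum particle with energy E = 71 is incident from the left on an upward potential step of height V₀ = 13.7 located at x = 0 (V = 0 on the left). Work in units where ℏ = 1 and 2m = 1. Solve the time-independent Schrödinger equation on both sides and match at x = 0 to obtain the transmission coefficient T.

T = 0.997

On each side the TISE gives plane waves with k = √(2m(E − V))/ℏ: k₁ = √(2·½·71) = 8.426, k₂ = √(2·½·57.3) = 7.570.
Matching ψ and ψ′ at x = 0 gives r = (k₁ − k₂)/(k₁ + k₂), so R = r² = 0.002867 and T = 1 − R = 0.9971.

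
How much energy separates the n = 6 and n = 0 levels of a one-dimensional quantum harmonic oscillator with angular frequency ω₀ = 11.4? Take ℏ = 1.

ΔE = 68.4

E_n = ℏω₀(n + ½), so ΔE = (6 − 0) ℏω₀ = 6 × 11.4 = 68.40.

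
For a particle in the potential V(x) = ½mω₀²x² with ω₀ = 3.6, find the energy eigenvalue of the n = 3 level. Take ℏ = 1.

E = 12.6

The oscillator eigenvalues are E_n = ℏω₀(n + ½), so E_3 = 3.6 × 3.5 = 12.60.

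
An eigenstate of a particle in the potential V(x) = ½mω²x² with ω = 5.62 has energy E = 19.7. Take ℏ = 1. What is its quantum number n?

E_n = ℏω(n + ½) ⇒ n = E/(ℏω) − ½ = 19.7/5.62 − 0.5 = 3.005 → n = 3.

n = 3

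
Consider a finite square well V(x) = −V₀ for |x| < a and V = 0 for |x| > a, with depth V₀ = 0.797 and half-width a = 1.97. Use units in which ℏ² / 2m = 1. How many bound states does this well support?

N = 2

Define the well-strength parameter z₀ = (a/ℏ)√(2mV₀) = 1.97 × √(2·0.5·0.797) = 1.759.
A new bound state (alternating even/odd) appears each time z₀ passes a multiple of π/2, so N = ⌊2z₀/π⌋ + 1 = ⌊1.120⌋ + 1 = 2.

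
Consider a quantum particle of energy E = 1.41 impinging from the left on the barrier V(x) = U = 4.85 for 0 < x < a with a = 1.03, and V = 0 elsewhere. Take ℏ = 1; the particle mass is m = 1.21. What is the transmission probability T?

E < U: inside the barrier ψ ∝ e^{±κx} with κ = √(2m(U − E))/ℏ = 2.885.
κa = 2.972, sinh(κa) = 9.738.
Matching ψ, ψ′ at both faces gives T = [1 + U² sinh²(κa) / (4E(U − E))]⁻¹ = 1/116.0 = 0.00862.

T = 0.00862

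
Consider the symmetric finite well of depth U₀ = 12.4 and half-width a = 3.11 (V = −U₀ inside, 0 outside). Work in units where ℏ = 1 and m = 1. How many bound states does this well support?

The dimensionless depth is z₀ = a√(2mU₀)/ℏ = 3.11 × √(24.80) = 15.49.
A new bound state (alternating even/odd) appears each time z₀ passes a multiple of π/2, so N = ⌊2z₀/π⌋ + 1 = ⌊9.860⌋ + 1 = 10.

N = 10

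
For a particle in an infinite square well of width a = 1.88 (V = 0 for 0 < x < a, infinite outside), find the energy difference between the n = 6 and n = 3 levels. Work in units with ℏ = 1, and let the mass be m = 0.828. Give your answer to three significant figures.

E_n = n²π²ℏ²/(2ma²), so ΔE = (6² − 3²) π²ℏ²/(2ma²).
ΔE = 27 × π² / (2 × 0.828 × 1.88²) = 45.53.

ΔE = 45.5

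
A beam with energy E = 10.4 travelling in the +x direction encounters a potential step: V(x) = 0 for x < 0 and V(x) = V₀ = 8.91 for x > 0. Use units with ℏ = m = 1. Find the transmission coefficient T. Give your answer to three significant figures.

T = 0.797

On each side the TISE gives plane waves with k = √(2m(E − V))/ℏ: k₁ = √(2·1·10.4) = 4.561, k₂ = √(2·1·1.49) = 1.726.
Continuity of ψ and ψ′ at the step yields the reflection amplitude r = (k₁ − k₂)/(k₁ + k₂) = 0.4508; thus R = |r|² = 0.2033, T = 0.7967.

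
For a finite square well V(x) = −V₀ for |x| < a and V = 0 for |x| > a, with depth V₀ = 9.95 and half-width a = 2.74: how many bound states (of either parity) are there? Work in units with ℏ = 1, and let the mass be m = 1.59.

The dimensionless depth is z₀ = a√(2mV₀)/ℏ = 2.74 × √(31.64) = 15.41.
The even/odd transcendental equations gain one root per π/2 in z₀, giving N = 1 + ⌊2z₀/π⌋ = 1 + ⌊9.812⌋ = 10.

N = 10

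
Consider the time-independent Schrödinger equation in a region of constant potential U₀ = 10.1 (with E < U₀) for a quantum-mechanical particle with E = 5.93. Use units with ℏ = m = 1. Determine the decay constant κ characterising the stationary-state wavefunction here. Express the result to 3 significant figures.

κ = 2.89

Since E < U₀ the TISE in this region is ψ'' = κ²ψ with κ = √(2m(U₀ − E))/ℏ.
κ = √(2 × 1 × 4.17) = 2.888.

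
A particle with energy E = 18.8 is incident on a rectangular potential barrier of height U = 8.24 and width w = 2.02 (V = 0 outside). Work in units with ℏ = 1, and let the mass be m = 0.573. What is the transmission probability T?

T = 0.962

E > U: inside the barrier k₂ = √(2m(E − U))/ℏ = 3.479, k₂w = 7.027.
Matching at both interfaces gives T⁻¹ = 1 + U² sin²(k₂w) / [4E(E − U)] = 1.039, hence T = 0.962.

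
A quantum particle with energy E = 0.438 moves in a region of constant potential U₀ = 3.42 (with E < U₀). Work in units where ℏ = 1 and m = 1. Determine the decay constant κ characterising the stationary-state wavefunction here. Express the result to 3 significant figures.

Since E < U₀ the TISE in this region is ψ'' = κ²ψ with κ = √(2m(U₀ − E))/ℏ.
κ = √(2 × 1 × 2.982) = 2.442.

κ = 2.44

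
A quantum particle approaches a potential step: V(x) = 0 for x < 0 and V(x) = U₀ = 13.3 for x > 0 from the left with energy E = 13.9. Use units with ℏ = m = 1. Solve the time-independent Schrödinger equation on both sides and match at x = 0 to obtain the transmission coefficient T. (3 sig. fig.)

T = 0.570

The wavenumbers are k₁ = √(2mE)/ℏ = 5.273 on the left and k₂ = √(2m(E − U₀))/ℏ = 1.095 on the right.
Continuity of ψ and ψ′ at the step yields the reflection amplitude r = (k₁ − k₂)/(k₁ + k₂) = 0.6560; thus R = |r|² = 0.4303, T = 0.5697.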